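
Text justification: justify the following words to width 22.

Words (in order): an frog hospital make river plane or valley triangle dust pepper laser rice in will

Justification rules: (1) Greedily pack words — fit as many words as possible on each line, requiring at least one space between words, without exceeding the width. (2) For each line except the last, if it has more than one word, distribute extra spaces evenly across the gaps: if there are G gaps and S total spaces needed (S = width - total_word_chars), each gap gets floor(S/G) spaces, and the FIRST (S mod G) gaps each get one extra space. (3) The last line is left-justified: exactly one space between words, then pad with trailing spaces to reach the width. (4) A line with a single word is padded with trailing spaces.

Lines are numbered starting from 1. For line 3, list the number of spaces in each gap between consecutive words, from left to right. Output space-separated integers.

Answer: 2 2

Derivation:
Line 1: ['an', 'frog', 'hospital', 'make'] (min_width=21, slack=1)
Line 2: ['river', 'plane', 'or', 'valley'] (min_width=21, slack=1)
Line 3: ['triangle', 'dust', 'pepper'] (min_width=20, slack=2)
Line 4: ['laser', 'rice', 'in', 'will'] (min_width=18, slack=4)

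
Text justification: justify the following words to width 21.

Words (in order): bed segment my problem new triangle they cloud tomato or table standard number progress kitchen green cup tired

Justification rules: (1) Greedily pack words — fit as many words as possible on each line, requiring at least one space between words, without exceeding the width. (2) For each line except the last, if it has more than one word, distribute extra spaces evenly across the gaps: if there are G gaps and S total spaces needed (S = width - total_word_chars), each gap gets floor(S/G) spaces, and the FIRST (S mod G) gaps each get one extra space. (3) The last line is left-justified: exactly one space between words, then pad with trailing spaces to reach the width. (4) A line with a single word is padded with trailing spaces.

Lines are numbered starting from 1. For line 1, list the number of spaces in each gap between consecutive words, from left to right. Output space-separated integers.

Answer: 5 4

Derivation:
Line 1: ['bed', 'segment', 'my'] (min_width=14, slack=7)
Line 2: ['problem', 'new', 'triangle'] (min_width=20, slack=1)
Line 3: ['they', 'cloud', 'tomato', 'or'] (min_width=20, slack=1)
Line 4: ['table', 'standard', 'number'] (min_width=21, slack=0)
Line 5: ['progress', 'kitchen'] (min_width=16, slack=5)
Line 6: ['green', 'cup', 'tired'] (min_width=15, slack=6)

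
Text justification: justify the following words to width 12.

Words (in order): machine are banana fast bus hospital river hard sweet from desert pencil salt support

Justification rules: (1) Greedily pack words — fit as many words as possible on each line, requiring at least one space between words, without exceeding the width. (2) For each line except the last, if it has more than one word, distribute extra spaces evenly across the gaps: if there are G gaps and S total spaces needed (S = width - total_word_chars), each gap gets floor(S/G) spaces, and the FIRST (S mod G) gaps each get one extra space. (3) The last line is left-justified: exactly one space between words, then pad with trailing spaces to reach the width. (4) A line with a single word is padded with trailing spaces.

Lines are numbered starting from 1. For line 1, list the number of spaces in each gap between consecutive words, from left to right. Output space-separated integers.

Answer: 2

Derivation:
Line 1: ['machine', 'are'] (min_width=11, slack=1)
Line 2: ['banana', 'fast'] (min_width=11, slack=1)
Line 3: ['bus', 'hospital'] (min_width=12, slack=0)
Line 4: ['river', 'hard'] (min_width=10, slack=2)
Line 5: ['sweet', 'from'] (min_width=10, slack=2)
Line 6: ['desert'] (min_width=6, slack=6)
Line 7: ['pencil', 'salt'] (min_width=11, slack=1)
Line 8: ['support'] (min_width=7, slack=5)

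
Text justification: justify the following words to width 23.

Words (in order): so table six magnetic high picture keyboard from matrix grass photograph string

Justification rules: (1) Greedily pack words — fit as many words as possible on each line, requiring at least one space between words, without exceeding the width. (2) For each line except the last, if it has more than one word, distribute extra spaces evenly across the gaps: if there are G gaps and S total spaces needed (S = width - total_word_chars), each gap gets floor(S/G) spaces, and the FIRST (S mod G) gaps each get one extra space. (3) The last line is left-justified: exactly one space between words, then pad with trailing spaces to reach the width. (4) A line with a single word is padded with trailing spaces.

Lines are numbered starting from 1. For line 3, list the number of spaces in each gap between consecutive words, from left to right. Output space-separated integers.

Line 1: ['so', 'table', 'six', 'magnetic'] (min_width=21, slack=2)
Line 2: ['high', 'picture', 'keyboard'] (min_width=21, slack=2)
Line 3: ['from', 'matrix', 'grass'] (min_width=17, slack=6)
Line 4: ['photograph', 'string'] (min_width=17, slack=6)

Answer: 4 4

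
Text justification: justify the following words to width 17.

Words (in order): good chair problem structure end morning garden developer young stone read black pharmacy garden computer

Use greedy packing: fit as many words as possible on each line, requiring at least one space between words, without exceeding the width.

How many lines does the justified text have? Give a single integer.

Line 1: ['good', 'chair'] (min_width=10, slack=7)
Line 2: ['problem', 'structure'] (min_width=17, slack=0)
Line 3: ['end', 'morning'] (min_width=11, slack=6)
Line 4: ['garden', 'developer'] (min_width=16, slack=1)
Line 5: ['young', 'stone', 'read'] (min_width=16, slack=1)
Line 6: ['black', 'pharmacy'] (min_width=14, slack=3)
Line 7: ['garden', 'computer'] (min_width=15, slack=2)
Total lines: 7

Answer: 7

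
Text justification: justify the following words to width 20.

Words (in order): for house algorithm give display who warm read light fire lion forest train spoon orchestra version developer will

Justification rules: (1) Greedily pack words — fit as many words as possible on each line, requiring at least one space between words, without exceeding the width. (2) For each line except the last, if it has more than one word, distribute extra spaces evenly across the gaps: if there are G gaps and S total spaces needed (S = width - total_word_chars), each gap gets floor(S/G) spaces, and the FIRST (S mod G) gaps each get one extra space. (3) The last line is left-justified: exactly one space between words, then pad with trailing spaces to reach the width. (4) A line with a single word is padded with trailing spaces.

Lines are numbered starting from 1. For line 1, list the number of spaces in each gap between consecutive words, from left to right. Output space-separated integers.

Line 1: ['for', 'house', 'algorithm'] (min_width=19, slack=1)
Line 2: ['give', 'display', 'who'] (min_width=16, slack=4)
Line 3: ['warm', 'read', 'light', 'fire'] (min_width=20, slack=0)
Line 4: ['lion', 'forest', 'train'] (min_width=17, slack=3)
Line 5: ['spoon', 'orchestra'] (min_width=15, slack=5)
Line 6: ['version', 'developer'] (min_width=17, slack=3)
Line 7: ['will'] (min_width=4, slack=16)

Answer: 2 1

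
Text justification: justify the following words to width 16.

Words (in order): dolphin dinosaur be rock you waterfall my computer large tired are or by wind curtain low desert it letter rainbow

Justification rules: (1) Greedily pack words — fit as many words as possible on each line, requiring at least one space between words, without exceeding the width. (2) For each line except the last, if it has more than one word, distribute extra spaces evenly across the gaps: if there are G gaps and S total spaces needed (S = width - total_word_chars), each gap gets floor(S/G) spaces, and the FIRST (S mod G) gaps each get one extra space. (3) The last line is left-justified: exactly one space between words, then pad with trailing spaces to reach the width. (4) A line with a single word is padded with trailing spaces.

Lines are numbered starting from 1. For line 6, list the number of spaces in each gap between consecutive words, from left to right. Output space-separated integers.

Line 1: ['dolphin', 'dinosaur'] (min_width=16, slack=0)
Line 2: ['be', 'rock', 'you'] (min_width=11, slack=5)
Line 3: ['waterfall', 'my'] (min_width=12, slack=4)
Line 4: ['computer', 'large'] (min_width=14, slack=2)
Line 5: ['tired', 'are', 'or', 'by'] (min_width=15, slack=1)
Line 6: ['wind', 'curtain', 'low'] (min_width=16, slack=0)
Line 7: ['desert', 'it', 'letter'] (min_width=16, slack=0)
Line 8: ['rainbow'] (min_width=7, slack=9)

Answer: 1 1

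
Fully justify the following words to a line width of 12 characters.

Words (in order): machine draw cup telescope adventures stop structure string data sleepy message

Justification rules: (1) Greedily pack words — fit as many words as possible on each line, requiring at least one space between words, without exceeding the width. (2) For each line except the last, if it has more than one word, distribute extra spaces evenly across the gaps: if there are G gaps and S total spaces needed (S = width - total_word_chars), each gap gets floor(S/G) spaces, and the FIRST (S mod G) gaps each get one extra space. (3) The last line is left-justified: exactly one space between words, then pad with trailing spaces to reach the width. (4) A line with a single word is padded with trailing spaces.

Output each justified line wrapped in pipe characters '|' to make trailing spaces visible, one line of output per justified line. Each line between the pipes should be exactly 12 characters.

Answer: |machine draw|
|cup         |
|telescope   |
|adventures  |
|stop        |
|structure   |
|string  data|
|sleepy      |
|message     |

Derivation:
Line 1: ['machine', 'draw'] (min_width=12, slack=0)
Line 2: ['cup'] (min_width=3, slack=9)
Line 3: ['telescope'] (min_width=9, slack=3)
Line 4: ['adventures'] (min_width=10, slack=2)
Line 5: ['stop'] (min_width=4, slack=8)
Line 6: ['structure'] (min_width=9, slack=3)
Line 7: ['string', 'data'] (min_width=11, slack=1)
Line 8: ['sleepy'] (min_width=6, slack=6)
Line 9: ['message'] (min_width=7, slack=5)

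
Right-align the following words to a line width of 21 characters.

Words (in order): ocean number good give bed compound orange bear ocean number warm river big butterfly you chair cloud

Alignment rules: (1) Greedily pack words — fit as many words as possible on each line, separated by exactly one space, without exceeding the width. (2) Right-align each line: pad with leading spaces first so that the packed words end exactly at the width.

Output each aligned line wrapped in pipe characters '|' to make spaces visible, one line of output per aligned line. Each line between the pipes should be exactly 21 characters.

Line 1: ['ocean', 'number', 'good'] (min_width=17, slack=4)
Line 2: ['give', 'bed', 'compound'] (min_width=17, slack=4)
Line 3: ['orange', 'bear', 'ocean'] (min_width=17, slack=4)
Line 4: ['number', 'warm', 'river', 'big'] (min_width=21, slack=0)
Line 5: ['butterfly', 'you', 'chair'] (min_width=19, slack=2)
Line 6: ['cloud'] (min_width=5, slack=16)

Answer: |    ocean number good|
|    give bed compound|
|    orange bear ocean|
|number warm river big|
|  butterfly you chair|
|                cloud|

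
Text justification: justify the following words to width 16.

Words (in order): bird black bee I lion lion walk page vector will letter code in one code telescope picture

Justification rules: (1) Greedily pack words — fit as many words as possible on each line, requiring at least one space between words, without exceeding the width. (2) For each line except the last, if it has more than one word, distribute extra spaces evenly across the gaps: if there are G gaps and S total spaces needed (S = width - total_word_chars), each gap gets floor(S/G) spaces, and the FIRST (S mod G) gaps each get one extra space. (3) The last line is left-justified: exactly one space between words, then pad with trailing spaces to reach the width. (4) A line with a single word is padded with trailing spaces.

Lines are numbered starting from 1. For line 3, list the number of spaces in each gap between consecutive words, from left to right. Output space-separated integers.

Line 1: ['bird', 'black', 'bee', 'I'] (min_width=16, slack=0)
Line 2: ['lion', 'lion', 'walk'] (min_width=14, slack=2)
Line 3: ['page', 'vector', 'will'] (min_width=16, slack=0)
Line 4: ['letter', 'code', 'in'] (min_width=14, slack=2)
Line 5: ['one', 'code'] (min_width=8, slack=8)
Line 6: ['telescope'] (min_width=9, slack=7)
Line 7: ['picture'] (min_width=7, slack=9)

Answer: 1 1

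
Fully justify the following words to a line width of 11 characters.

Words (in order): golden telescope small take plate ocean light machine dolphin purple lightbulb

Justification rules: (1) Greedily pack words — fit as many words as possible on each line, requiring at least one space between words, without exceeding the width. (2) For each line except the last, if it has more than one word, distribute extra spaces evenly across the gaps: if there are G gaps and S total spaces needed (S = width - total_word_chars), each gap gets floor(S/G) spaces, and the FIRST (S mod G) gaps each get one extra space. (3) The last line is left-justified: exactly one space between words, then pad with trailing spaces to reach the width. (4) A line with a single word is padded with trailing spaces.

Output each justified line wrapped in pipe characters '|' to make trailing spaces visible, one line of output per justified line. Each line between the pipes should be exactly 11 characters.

Answer: |golden     |
|telescope  |
|small  take|
|plate ocean|
|light      |
|machine    |
|dolphin    |
|purple     |
|lightbulb  |

Derivation:
Line 1: ['golden'] (min_width=6, slack=5)
Line 2: ['telescope'] (min_width=9, slack=2)
Line 3: ['small', 'take'] (min_width=10, slack=1)
Line 4: ['plate', 'ocean'] (min_width=11, slack=0)
Line 5: ['light'] (min_width=5, slack=6)
Line 6: ['machine'] (min_width=7, slack=4)
Line 7: ['dolphin'] (min_width=7, slack=4)
Line 8: ['purple'] (min_width=6, slack=5)
Line 9: ['lightbulb'] (min_width=9, slack=2)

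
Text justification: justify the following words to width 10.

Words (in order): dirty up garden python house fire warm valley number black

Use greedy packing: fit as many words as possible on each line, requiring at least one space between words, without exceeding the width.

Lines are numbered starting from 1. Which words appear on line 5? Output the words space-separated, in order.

Line 1: ['dirty', 'up'] (min_width=8, slack=2)
Line 2: ['garden'] (min_width=6, slack=4)
Line 3: ['python'] (min_width=6, slack=4)
Line 4: ['house', 'fire'] (min_width=10, slack=0)
Line 5: ['warm'] (min_width=4, slack=6)
Line 6: ['valley'] (min_width=6, slack=4)
Line 7: ['number'] (min_width=6, slack=4)
Line 8: ['black'] (min_width=5, slack=5)

Answer: warm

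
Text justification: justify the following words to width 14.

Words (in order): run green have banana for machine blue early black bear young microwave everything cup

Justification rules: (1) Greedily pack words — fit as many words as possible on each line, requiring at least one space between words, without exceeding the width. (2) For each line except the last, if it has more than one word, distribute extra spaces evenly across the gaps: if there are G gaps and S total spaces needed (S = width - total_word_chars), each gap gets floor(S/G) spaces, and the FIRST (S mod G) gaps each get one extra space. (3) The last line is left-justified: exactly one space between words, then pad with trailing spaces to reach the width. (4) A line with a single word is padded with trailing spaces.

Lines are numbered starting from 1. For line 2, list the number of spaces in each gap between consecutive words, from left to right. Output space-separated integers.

Answer: 5

Derivation:
Line 1: ['run', 'green', 'have'] (min_width=14, slack=0)
Line 2: ['banana', 'for'] (min_width=10, slack=4)
Line 3: ['machine', 'blue'] (min_width=12, slack=2)
Line 4: ['early', 'black'] (min_width=11, slack=3)
Line 5: ['bear', 'young'] (min_width=10, slack=4)
Line 6: ['microwave'] (min_width=9, slack=5)
Line 7: ['everything', 'cup'] (min_width=14, slack=0)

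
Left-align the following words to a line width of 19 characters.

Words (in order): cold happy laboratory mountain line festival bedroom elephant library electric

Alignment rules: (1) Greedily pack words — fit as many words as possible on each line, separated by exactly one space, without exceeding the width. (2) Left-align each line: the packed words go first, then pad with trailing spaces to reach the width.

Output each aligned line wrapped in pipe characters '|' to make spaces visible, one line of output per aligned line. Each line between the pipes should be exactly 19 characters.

Answer: |cold happy         |
|laboratory mountain|
|line festival      |
|bedroom elephant   |
|library electric   |

Derivation:
Line 1: ['cold', 'happy'] (min_width=10, slack=9)
Line 2: ['laboratory', 'mountain'] (min_width=19, slack=0)
Line 3: ['line', 'festival'] (min_width=13, slack=6)
Line 4: ['bedroom', 'elephant'] (min_width=16, slack=3)
Line 5: ['library', 'electric'] (min_width=16, slack=3)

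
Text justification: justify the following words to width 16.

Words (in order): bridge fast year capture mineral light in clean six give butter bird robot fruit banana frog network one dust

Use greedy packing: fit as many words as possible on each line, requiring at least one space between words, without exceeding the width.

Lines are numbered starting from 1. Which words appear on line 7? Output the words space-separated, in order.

Answer: network one dust

Derivation:
Line 1: ['bridge', 'fast', 'year'] (min_width=16, slack=0)
Line 2: ['capture', 'mineral'] (min_width=15, slack=1)
Line 3: ['light', 'in', 'clean'] (min_width=14, slack=2)
Line 4: ['six', 'give', 'butter'] (min_width=15, slack=1)
Line 5: ['bird', 'robot', 'fruit'] (min_width=16, slack=0)
Line 6: ['banana', 'frog'] (min_width=11, slack=5)
Line 7: ['network', 'one', 'dust'] (min_width=16, slack=0)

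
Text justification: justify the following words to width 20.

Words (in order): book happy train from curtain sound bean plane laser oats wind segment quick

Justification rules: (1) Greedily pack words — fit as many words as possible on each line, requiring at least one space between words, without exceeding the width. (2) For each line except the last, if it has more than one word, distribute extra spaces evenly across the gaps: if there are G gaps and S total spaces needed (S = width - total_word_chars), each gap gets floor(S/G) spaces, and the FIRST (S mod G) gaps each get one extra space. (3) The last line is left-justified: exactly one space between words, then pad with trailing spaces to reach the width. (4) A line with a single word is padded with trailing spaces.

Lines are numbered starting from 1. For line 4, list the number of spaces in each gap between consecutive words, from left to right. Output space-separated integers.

Answer: 3 2

Derivation:
Line 1: ['book', 'happy', 'train'] (min_width=16, slack=4)
Line 2: ['from', 'curtain', 'sound'] (min_width=18, slack=2)
Line 3: ['bean', 'plane', 'laser'] (min_width=16, slack=4)
Line 4: ['oats', 'wind', 'segment'] (min_width=17, slack=3)
Line 5: ['quick'] (min_width=5, slack=15)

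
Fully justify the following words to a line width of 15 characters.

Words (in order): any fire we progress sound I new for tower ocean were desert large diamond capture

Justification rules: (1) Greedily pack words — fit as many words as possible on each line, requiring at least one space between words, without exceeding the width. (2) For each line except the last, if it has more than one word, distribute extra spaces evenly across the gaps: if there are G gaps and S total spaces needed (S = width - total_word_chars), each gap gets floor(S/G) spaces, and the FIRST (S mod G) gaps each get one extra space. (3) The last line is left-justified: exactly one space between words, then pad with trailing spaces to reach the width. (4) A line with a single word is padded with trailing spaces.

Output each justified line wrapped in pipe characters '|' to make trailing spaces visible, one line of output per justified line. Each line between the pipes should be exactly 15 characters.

Line 1: ['any', 'fire', 'we'] (min_width=11, slack=4)
Line 2: ['progress', 'sound'] (min_width=14, slack=1)
Line 3: ['I', 'new', 'for', 'tower'] (min_width=15, slack=0)
Line 4: ['ocean', 'were'] (min_width=10, slack=5)
Line 5: ['desert', 'large'] (min_width=12, slack=3)
Line 6: ['diamond', 'capture'] (min_width=15, slack=0)

Answer: |any   fire   we|
|progress  sound|
|I new for tower|
|ocean      were|
|desert    large|
|diamond capture|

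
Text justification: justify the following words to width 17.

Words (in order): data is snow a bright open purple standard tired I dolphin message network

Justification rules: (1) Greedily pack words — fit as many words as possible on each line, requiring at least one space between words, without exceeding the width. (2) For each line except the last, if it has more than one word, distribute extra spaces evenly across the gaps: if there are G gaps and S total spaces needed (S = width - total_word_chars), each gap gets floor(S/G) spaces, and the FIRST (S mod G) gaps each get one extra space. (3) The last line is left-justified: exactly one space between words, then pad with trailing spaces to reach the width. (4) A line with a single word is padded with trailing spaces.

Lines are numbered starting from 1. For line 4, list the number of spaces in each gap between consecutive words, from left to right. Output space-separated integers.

Answer: 2 2

Derivation:
Line 1: ['data', 'is', 'snow', 'a'] (min_width=14, slack=3)
Line 2: ['bright', 'open'] (min_width=11, slack=6)
Line 3: ['purple', 'standard'] (min_width=15, slack=2)
Line 4: ['tired', 'I', 'dolphin'] (min_width=15, slack=2)
Line 5: ['message', 'network'] (min_width=15, slack=2)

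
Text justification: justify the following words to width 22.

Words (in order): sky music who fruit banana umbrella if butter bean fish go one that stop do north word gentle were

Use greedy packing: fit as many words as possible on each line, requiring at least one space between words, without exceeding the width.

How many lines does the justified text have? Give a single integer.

Answer: 5

Derivation:
Line 1: ['sky', 'music', 'who', 'fruit'] (min_width=19, slack=3)
Line 2: ['banana', 'umbrella', 'if'] (min_width=18, slack=4)
Line 3: ['butter', 'bean', 'fish', 'go'] (min_width=19, slack=3)
Line 4: ['one', 'that', 'stop', 'do', 'north'] (min_width=22, slack=0)
Line 5: ['word', 'gentle', 'were'] (min_width=16, slack=6)
Total lines: 5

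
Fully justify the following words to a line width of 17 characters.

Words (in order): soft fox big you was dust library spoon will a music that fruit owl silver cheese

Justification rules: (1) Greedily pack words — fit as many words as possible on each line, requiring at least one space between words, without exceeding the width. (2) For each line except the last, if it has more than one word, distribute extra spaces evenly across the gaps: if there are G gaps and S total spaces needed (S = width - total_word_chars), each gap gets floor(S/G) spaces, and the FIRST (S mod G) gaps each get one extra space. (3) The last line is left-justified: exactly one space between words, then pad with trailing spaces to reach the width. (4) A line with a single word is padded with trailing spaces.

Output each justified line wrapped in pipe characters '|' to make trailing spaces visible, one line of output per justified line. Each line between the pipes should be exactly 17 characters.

Answer: |soft  fox big you|
|was  dust library|
|spoon    will   a|
|music  that fruit|
|owl silver cheese|

Derivation:
Line 1: ['soft', 'fox', 'big', 'you'] (min_width=16, slack=1)
Line 2: ['was', 'dust', 'library'] (min_width=16, slack=1)
Line 3: ['spoon', 'will', 'a'] (min_width=12, slack=5)
Line 4: ['music', 'that', 'fruit'] (min_width=16, slack=1)
Line 5: ['owl', 'silver', 'cheese'] (min_width=17, slack=0)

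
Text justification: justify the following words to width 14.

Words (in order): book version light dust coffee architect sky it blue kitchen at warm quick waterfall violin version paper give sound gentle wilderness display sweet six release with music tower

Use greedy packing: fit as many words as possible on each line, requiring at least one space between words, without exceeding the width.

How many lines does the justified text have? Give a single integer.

Line 1: ['book', 'version'] (min_width=12, slack=2)
Line 2: ['light', 'dust'] (min_width=10, slack=4)
Line 3: ['coffee'] (min_width=6, slack=8)
Line 4: ['architect', 'sky'] (min_width=13, slack=1)
Line 5: ['it', 'blue'] (min_width=7, slack=7)
Line 6: ['kitchen', 'at'] (min_width=10, slack=4)
Line 7: ['warm', 'quick'] (min_width=10, slack=4)
Line 8: ['waterfall'] (min_width=9, slack=5)
Line 9: ['violin', 'version'] (min_width=14, slack=0)
Line 10: ['paper', 'give'] (min_width=10, slack=4)
Line 11: ['sound', 'gentle'] (min_width=12, slack=2)
Line 12: ['wilderness'] (min_width=10, slack=4)
Line 13: ['display', 'sweet'] (min_width=13, slack=1)
Line 14: ['six', 'release'] (min_width=11, slack=3)
Line 15: ['with', 'music'] (min_width=10, slack=4)
Line 16: ['tower'] (min_width=5, slack=9)
Total lines: 16

Answer: 16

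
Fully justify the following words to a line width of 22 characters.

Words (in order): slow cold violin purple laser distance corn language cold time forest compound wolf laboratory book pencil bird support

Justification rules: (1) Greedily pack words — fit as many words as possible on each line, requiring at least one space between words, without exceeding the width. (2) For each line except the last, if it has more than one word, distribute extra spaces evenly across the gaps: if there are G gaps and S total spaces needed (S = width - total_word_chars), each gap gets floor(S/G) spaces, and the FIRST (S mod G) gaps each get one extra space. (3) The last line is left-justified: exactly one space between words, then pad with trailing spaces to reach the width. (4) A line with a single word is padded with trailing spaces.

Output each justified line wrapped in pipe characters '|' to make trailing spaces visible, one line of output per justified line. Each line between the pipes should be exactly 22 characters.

Answer: |slow    cold    violin|
|purple  laser distance|
|corn   language   cold|
|time  forest  compound|
|wolf  laboratory  book|
|pencil bird support   |

Derivation:
Line 1: ['slow', 'cold', 'violin'] (min_width=16, slack=6)
Line 2: ['purple', 'laser', 'distance'] (min_width=21, slack=1)
Line 3: ['corn', 'language', 'cold'] (min_width=18, slack=4)
Line 4: ['time', 'forest', 'compound'] (min_width=20, slack=2)
Line 5: ['wolf', 'laboratory', 'book'] (min_width=20, slack=2)
Line 6: ['pencil', 'bird', 'support'] (min_width=19, slack=3)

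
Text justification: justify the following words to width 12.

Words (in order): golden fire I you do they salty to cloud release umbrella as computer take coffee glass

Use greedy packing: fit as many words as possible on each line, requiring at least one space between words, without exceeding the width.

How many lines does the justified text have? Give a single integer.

Line 1: ['golden', 'fire'] (min_width=11, slack=1)
Line 2: ['I', 'you', 'do'] (min_width=8, slack=4)
Line 3: ['they', 'salty'] (min_width=10, slack=2)
Line 4: ['to', 'cloud'] (min_width=8, slack=4)
Line 5: ['release'] (min_width=7, slack=5)
Line 6: ['umbrella', 'as'] (min_width=11, slack=1)
Line 7: ['computer'] (min_width=8, slack=4)
Line 8: ['take', 'coffee'] (min_width=11, slack=1)
Line 9: ['glass'] (min_width=5, slack=7)
Total lines: 9

Answer: 9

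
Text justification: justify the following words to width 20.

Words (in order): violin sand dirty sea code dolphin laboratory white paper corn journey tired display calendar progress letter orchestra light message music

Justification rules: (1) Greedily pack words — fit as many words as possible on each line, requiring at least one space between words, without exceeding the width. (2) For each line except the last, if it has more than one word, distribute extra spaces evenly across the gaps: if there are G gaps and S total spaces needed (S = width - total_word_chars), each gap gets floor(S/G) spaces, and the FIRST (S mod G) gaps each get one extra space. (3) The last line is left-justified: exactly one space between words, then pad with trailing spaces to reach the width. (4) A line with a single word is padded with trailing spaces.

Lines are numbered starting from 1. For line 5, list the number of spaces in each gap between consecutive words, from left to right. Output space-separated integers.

Line 1: ['violin', 'sand', 'dirty'] (min_width=17, slack=3)
Line 2: ['sea', 'code', 'dolphin'] (min_width=16, slack=4)
Line 3: ['laboratory', 'white'] (min_width=16, slack=4)
Line 4: ['paper', 'corn', 'journey'] (min_width=18, slack=2)
Line 5: ['tired', 'display'] (min_width=13, slack=7)
Line 6: ['calendar', 'progress'] (min_width=17, slack=3)
Line 7: ['letter', 'orchestra'] (min_width=16, slack=4)
Line 8: ['light', 'message', 'music'] (min_width=19, slack=1)

Answer: 8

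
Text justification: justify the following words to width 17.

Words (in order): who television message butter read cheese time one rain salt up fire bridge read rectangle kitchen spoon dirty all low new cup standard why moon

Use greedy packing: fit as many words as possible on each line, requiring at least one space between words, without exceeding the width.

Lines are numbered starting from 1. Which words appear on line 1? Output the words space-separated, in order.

Line 1: ['who', 'television'] (min_width=14, slack=3)
Line 2: ['message', 'butter'] (min_width=14, slack=3)
Line 3: ['read', 'cheese', 'time'] (min_width=16, slack=1)
Line 4: ['one', 'rain', 'salt', 'up'] (min_width=16, slack=1)
Line 5: ['fire', 'bridge', 'read'] (min_width=16, slack=1)
Line 6: ['rectangle', 'kitchen'] (min_width=17, slack=0)
Line 7: ['spoon', 'dirty', 'all'] (min_width=15, slack=2)
Line 8: ['low', 'new', 'cup'] (min_width=11, slack=6)
Line 9: ['standard', 'why', 'moon'] (min_width=17, slack=0)

Answer: who television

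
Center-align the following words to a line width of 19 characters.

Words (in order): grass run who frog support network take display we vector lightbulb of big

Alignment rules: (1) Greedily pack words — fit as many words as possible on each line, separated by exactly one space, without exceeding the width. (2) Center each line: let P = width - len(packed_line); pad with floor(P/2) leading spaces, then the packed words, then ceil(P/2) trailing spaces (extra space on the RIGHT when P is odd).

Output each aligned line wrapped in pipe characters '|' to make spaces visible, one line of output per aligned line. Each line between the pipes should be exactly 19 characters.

Line 1: ['grass', 'run', 'who', 'frog'] (min_width=18, slack=1)
Line 2: ['support', 'network'] (min_width=15, slack=4)
Line 3: ['take', 'display', 'we'] (min_width=15, slack=4)
Line 4: ['vector', 'lightbulb', 'of'] (min_width=19, slack=0)
Line 5: ['big'] (min_width=3, slack=16)

Answer: |grass run who frog |
|  support network  |
|  take display we  |
|vector lightbulb of|
|        big        |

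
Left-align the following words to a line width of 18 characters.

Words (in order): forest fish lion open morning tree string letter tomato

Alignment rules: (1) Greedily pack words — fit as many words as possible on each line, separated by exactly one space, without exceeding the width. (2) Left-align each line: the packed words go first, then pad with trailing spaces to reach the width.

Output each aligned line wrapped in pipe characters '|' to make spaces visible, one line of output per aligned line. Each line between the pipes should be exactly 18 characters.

Answer: |forest fish lion  |
|open morning tree |
|string letter     |
|tomato            |

Derivation:
Line 1: ['forest', 'fish', 'lion'] (min_width=16, slack=2)
Line 2: ['open', 'morning', 'tree'] (min_width=17, slack=1)
Line 3: ['string', 'letter'] (min_width=13, slack=5)
Line 4: ['tomato'] (min_width=6, slack=12)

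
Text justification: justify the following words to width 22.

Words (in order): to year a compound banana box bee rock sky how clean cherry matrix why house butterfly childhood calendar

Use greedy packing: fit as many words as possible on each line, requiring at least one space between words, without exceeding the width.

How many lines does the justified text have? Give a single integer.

Answer: 6

Derivation:
Line 1: ['to', 'year', 'a', 'compound'] (min_width=18, slack=4)
Line 2: ['banana', 'box', 'bee', 'rock'] (min_width=19, slack=3)
Line 3: ['sky', 'how', 'clean', 'cherry'] (min_width=20, slack=2)
Line 4: ['matrix', 'why', 'house'] (min_width=16, slack=6)
Line 5: ['butterfly', 'childhood'] (min_width=19, slack=3)
Line 6: ['calendar'] (min_width=8, slack=14)
Total lines: 6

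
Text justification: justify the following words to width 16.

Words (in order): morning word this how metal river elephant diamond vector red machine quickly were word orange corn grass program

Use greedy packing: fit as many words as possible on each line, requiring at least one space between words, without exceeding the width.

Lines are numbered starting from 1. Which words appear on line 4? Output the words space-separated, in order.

Line 1: ['morning', 'word'] (min_width=12, slack=4)
Line 2: ['this', 'how', 'metal'] (min_width=14, slack=2)
Line 3: ['river', 'elephant'] (min_width=14, slack=2)
Line 4: ['diamond', 'vector'] (min_width=14, slack=2)
Line 5: ['red', 'machine'] (min_width=11, slack=5)
Line 6: ['quickly', 'were'] (min_width=12, slack=4)
Line 7: ['word', 'orange', 'corn'] (min_width=16, slack=0)
Line 8: ['grass', 'program'] (min_width=13, slack=3)

Answer: diamond vector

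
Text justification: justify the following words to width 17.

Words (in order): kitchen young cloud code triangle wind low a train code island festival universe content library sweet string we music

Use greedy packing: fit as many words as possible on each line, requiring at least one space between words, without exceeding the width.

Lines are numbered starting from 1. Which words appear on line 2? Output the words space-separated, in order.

Line 1: ['kitchen', 'young'] (min_width=13, slack=4)
Line 2: ['cloud', 'code'] (min_width=10, slack=7)
Line 3: ['triangle', 'wind', 'low'] (min_width=17, slack=0)
Line 4: ['a', 'train', 'code'] (min_width=12, slack=5)
Line 5: ['island', 'festival'] (min_width=15, slack=2)
Line 6: ['universe', 'content'] (min_width=16, slack=1)
Line 7: ['library', 'sweet'] (min_width=13, slack=4)
Line 8: ['string', 'we', 'music'] (min_width=15, slack=2)

Answer: cloud code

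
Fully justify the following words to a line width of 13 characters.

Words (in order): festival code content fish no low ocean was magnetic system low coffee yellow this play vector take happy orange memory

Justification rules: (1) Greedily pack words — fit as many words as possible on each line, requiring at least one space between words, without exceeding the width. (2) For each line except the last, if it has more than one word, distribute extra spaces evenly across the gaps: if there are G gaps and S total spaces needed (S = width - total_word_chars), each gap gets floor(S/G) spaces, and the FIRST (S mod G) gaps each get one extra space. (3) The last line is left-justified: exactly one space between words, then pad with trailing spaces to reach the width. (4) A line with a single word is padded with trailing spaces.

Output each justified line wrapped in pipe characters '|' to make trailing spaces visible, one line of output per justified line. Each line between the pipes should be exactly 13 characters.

Line 1: ['festival', 'code'] (min_width=13, slack=0)
Line 2: ['content', 'fish'] (min_width=12, slack=1)
Line 3: ['no', 'low', 'ocean'] (min_width=12, slack=1)
Line 4: ['was', 'magnetic'] (min_width=12, slack=1)
Line 5: ['system', 'low'] (min_width=10, slack=3)
Line 6: ['coffee', 'yellow'] (min_width=13, slack=0)
Line 7: ['this', 'play'] (min_width=9, slack=4)
Line 8: ['vector', 'take'] (min_width=11, slack=2)
Line 9: ['happy', 'orange'] (min_width=12, slack=1)
Line 10: ['memory'] (min_width=6, slack=7)

Answer: |festival code|
|content  fish|
|no  low ocean|
|was  magnetic|
|system    low|
|coffee yellow|
|this     play|
|vector   take|
|happy  orange|
|memory       |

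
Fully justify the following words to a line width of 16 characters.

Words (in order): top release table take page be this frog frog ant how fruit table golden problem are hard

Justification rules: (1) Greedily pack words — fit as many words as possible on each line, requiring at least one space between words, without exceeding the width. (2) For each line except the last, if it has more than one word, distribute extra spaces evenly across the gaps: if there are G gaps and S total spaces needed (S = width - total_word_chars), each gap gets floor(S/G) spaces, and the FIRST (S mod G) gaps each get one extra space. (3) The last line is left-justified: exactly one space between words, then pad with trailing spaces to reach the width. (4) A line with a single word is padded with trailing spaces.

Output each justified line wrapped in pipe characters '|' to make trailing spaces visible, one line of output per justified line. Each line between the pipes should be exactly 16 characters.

Answer: |top      release|
|table  take page|
|be   this   frog|
|frog   ant   how|
|fruit      table|
|golden   problem|
|are hard        |

Derivation:
Line 1: ['top', 'release'] (min_width=11, slack=5)
Line 2: ['table', 'take', 'page'] (min_width=15, slack=1)
Line 3: ['be', 'this', 'frog'] (min_width=12, slack=4)
Line 4: ['frog', 'ant', 'how'] (min_width=12, slack=4)
Line 5: ['fruit', 'table'] (min_width=11, slack=5)
Line 6: ['golden', 'problem'] (min_width=14, slack=2)
Line 7: ['are', 'hard'] (min_width=8, slack=8)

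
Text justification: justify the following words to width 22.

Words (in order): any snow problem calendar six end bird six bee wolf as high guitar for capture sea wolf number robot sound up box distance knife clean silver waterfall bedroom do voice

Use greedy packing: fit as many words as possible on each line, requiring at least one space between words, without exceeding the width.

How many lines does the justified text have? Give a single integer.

Line 1: ['any', 'snow', 'problem'] (min_width=16, slack=6)
Line 2: ['calendar', 'six', 'end', 'bird'] (min_width=21, slack=1)
Line 3: ['six', 'bee', 'wolf', 'as', 'high'] (min_width=20, slack=2)
Line 4: ['guitar', 'for', 'capture', 'sea'] (min_width=22, slack=0)
Line 5: ['wolf', 'number', 'robot'] (min_width=17, slack=5)
Line 6: ['sound', 'up', 'box', 'distance'] (min_width=21, slack=1)
Line 7: ['knife', 'clean', 'silver'] (min_width=18, slack=4)
Line 8: ['waterfall', 'bedroom', 'do'] (min_width=20, slack=2)
Line 9: ['voice'] (min_width=5, slack=17)
Total lines: 9

Answer: 9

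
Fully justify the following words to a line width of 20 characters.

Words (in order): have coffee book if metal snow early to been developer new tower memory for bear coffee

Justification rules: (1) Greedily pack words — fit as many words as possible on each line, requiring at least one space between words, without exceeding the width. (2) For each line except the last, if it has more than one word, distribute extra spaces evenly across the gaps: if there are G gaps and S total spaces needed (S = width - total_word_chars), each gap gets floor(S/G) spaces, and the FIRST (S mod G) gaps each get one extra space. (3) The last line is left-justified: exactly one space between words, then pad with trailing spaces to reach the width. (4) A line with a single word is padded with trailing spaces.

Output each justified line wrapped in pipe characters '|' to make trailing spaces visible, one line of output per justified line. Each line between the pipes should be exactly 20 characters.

Answer: |have  coffee book if|
|metal  snow early to|
|been  developer  new|
|tower   memory   for|
|bear coffee         |

Derivation:
Line 1: ['have', 'coffee', 'book', 'if'] (min_width=19, slack=1)
Line 2: ['metal', 'snow', 'early', 'to'] (min_width=19, slack=1)
Line 3: ['been', 'developer', 'new'] (min_width=18, slack=2)
Line 4: ['tower', 'memory', 'for'] (min_width=16, slack=4)
Line 5: ['bear', 'coffee'] (min_width=11, slack=9)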